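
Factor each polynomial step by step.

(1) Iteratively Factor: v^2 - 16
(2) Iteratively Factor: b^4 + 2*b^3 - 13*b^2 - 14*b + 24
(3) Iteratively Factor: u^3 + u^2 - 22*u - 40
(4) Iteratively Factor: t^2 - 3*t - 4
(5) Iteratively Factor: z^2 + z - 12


(1) = (v + 4)*(v - 4)
(2) = (b + 2)*(b^3 - 13*b + 12) = (b - 3)*(b + 2)*(b^2 + 3*b - 4) = (b - 3)*(b + 2)*(b + 4)*(b - 1)
(3) = (u - 5)*(u^2 + 6*u + 8) = (u - 5)*(u + 2)*(u + 4)
(4) = (t + 1)*(t - 4)
(5) = (z - 3)*(z + 4)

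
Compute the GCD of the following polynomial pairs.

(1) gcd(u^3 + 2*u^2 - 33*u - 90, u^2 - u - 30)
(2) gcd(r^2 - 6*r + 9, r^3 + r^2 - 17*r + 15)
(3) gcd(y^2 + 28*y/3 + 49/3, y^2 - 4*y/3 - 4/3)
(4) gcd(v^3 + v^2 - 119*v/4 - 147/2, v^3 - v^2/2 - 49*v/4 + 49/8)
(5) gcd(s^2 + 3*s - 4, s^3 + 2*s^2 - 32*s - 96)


(1) = u^2 - u - 30
(2) = gcd((r - 3)^2, (r - 3)*(r - 1)*(r + 5)) = r - 3
(3) = 1
(4) = gcd((v - 6)*(v + 7/2)^2, (v - 7/2)*(v - 1/2)*(v + 7/2)) = v + 7/2
(5) = gcd((s - 1)*(s + 4), (s - 6)*(s + 4)^2) = s + 4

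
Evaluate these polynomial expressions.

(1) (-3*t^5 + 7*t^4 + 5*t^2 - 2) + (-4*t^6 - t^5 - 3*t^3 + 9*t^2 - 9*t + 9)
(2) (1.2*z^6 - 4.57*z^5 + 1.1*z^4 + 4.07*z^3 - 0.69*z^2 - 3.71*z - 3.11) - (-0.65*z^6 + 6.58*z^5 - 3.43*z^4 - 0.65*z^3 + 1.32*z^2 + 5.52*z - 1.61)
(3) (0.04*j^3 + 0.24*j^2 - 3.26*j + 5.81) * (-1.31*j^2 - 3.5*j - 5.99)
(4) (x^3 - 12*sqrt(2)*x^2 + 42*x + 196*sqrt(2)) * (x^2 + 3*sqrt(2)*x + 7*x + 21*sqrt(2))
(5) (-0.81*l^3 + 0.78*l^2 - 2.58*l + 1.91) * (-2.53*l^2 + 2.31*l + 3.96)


(1) = -4*t^6 - 4*t^5 + 7*t^4 - 3*t^3 + 14*t^2 - 9*t + 7
(2) = 1.85*z^6 - 11.15*z^5 + 4.53*z^4 + 4.72*z^3 - 2.01*z^2 - 9.23*z - 1.5
(3) = -0.0524*j^5 - 0.4544*j^4 + 3.191*j^3 + 2.3613*j^2 - 0.8076*j - 34.8019
(4) = x^5 - 9*sqrt(2)*x^4 + 7*x^4 - 63*sqrt(2)*x^3 - 30*x^3 - 210*x^2 + 322*sqrt(2)*x^2 + 1176*x + 2254*sqrt(2)*x + 8232
(5) = 2.0493*l^5 - 3.8445*l^4 + 5.1216*l^3 - 7.7033*l^2 - 5.8047*l + 7.5636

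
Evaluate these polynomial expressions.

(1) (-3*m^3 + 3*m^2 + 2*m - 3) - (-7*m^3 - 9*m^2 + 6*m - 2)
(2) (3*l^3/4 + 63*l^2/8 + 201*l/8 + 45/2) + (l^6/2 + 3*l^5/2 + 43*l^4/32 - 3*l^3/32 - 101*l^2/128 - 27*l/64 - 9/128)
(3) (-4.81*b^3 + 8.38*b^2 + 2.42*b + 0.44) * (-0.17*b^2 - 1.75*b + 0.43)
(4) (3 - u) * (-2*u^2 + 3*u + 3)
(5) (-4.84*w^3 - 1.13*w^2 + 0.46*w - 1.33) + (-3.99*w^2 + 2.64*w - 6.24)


(1) = 4*m^3 + 12*m^2 - 4*m - 1
(2) = l^6/2 + 3*l^5/2 + 43*l^4/32 + 21*l^3/32 + 907*l^2/128 + 1581*l/64 + 2871/128
(3) = 0.8177*b^5 + 6.9929*b^4 - 17.1447*b^3 - 0.7064*b^2 + 0.2706*b + 0.1892
(4) = 2*u^3 - 9*u^2 + 6*u + 9
(5) = -4.84*w^3 - 5.12*w^2 + 3.1*w - 7.57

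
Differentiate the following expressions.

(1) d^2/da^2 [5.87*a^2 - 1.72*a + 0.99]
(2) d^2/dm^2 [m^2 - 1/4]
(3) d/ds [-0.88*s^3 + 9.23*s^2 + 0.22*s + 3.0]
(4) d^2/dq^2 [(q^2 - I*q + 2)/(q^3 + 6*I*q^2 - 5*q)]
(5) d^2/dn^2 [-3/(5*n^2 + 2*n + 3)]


(1) = 11.7400000000000
(2) = 2
(3) = -2.64*s^2 + 18.46*s + 0.22
(4) = 2*(q^3 - 6*I*q^2 + 30*q + 50*I)/(q^3*(q^3 + 15*I*q^2 - 75*q - 125*I))
(5) = 6*(25*n^2 + 10*n - 4*(5*n + 1)^2 + 15)/(5*n^2 + 2*n + 3)^3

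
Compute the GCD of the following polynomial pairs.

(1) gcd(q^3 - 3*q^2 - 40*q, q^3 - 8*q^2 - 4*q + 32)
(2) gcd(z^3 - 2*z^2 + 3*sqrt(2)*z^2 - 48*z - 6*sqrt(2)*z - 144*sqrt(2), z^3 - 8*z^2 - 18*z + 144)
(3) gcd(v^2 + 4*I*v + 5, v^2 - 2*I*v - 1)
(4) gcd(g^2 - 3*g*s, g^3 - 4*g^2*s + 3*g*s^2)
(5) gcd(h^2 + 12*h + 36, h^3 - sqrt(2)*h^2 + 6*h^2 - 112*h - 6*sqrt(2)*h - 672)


(1) = gcd(q*(q - 8)*(q + 5), (q - 8)*(q - 2)*(q + 2)) = q - 8
(2) = gcd((z - 8)*(z + 6)*(z + 3*sqrt(2)), (z - 8)*(z - 3*sqrt(2))*(z + 3*sqrt(2))) = z^2 + z*(-8 + 3*sqrt(2)) - 24*sqrt(2)
(3) = v - I
(4) = -g^2 + 3*g*s
(5) = h + 6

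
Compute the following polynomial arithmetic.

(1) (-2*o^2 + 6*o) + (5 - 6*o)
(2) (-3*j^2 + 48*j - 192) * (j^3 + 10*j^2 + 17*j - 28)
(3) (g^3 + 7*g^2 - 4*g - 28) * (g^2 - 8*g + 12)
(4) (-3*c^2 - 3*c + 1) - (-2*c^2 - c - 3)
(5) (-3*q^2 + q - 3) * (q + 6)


(1) = 5 - 2*o^2
(2) = -3*j^5 + 18*j^4 + 237*j^3 - 1020*j^2 - 4608*j + 5376
(3) = g^5 - g^4 - 48*g^3 + 88*g^2 + 176*g - 336
(4) = -c^2 - 2*c + 4
(5) = -3*q^3 - 17*q^2 + 3*q - 18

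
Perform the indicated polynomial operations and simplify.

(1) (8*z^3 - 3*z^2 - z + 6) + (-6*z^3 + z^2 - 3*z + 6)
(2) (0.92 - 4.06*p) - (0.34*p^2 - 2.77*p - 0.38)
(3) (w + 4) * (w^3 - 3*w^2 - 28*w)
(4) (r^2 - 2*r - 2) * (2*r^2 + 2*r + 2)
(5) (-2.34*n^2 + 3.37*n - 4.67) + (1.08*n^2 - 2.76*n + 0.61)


(1) = 2*z^3 - 2*z^2 - 4*z + 12
(2) = -0.34*p^2 - 1.29*p + 1.3
(3) = w^4 + w^3 - 40*w^2 - 112*w
(4) = 2*r^4 - 2*r^3 - 6*r^2 - 8*r - 4
(5) = -1.26*n^2 + 0.61*n - 4.06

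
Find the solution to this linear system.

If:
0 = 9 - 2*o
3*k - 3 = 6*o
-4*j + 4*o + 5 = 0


Then:
j = 23/4
k = 10
o = 9/2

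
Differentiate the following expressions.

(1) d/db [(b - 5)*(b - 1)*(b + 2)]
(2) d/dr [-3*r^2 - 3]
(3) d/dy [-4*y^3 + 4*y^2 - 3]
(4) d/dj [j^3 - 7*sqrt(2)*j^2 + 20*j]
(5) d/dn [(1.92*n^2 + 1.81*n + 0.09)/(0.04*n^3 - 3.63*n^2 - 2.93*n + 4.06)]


(1) = 3*b^2 - 8*b - 7
(2) = -6*r
(3) = 4*y*(2 - 3*y)
(4) = 3*j^2 - 14*sqrt(2)*j + 20
(5) = (-0.0768*n^4 - 0.1448*n^3 + 0.9339*n^2 + 16.2438*n + 7.6123)/(0.0016*n^6 - 0.2904*n^5 + 12.9425*n^4 + 21.5966*n^3 - 20.8907*n^2 - 23.7916*n + 16.4836)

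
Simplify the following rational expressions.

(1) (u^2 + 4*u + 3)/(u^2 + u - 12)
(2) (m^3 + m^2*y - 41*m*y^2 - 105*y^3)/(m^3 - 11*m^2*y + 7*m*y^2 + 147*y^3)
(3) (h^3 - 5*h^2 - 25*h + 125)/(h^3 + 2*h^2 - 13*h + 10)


(1) = (u^2 + 4*u + 3)/(u^2 + u - 12)
(2) = (-m - 5*y)/(-m + 7*y)
(3) = (h^2 - 10*h + 25)/(h^2 - 3*h + 2)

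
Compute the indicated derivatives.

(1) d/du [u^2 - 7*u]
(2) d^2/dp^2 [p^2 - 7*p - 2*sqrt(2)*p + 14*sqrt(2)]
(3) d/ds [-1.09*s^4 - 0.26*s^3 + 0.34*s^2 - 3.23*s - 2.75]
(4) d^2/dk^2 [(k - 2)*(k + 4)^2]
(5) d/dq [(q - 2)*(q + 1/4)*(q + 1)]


(1) = 2*u - 7
(2) = 2
(3) = -4.36*s^3 - 0.78*s^2 + 0.68*s - 3.23
(4) = 6*k + 12
(5) = 3*q^2 - 3*q/2 - 9/4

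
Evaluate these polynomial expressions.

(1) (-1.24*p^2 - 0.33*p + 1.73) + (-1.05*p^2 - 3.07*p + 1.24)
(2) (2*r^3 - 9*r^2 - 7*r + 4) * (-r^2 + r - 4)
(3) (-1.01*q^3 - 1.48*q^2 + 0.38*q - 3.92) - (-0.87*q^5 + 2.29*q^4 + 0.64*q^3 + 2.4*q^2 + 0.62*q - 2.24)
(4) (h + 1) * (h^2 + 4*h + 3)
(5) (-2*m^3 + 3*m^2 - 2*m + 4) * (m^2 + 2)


(1) = -2.29*p^2 - 3.4*p + 2.97
(2) = -2*r^5 + 11*r^4 - 10*r^3 + 25*r^2 + 32*r - 16
(3) = 0.87*q^5 - 2.29*q^4 - 1.65*q^3 - 3.88*q^2 - 0.24*q - 1.68
(4) = h^3 + 5*h^2 + 7*h + 3
(5) = -2*m^5 + 3*m^4 - 6*m^3 + 10*m^2 - 4*m + 8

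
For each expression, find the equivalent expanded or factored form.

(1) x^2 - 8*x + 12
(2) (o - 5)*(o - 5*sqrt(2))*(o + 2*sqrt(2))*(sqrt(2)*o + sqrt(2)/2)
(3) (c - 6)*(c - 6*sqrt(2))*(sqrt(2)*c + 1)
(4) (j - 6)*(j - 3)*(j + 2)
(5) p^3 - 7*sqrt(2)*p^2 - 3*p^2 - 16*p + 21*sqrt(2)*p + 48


(1) = (x - 6)*(x - 2)
(2) = sqrt(2)*o^4 - 9*sqrt(2)*o^3/2 - 6*o^3 - 45*sqrt(2)*o^2/2 + 27*o^2 + 15*o + 90*sqrt(2)*o + 50*sqrt(2)
(3) = sqrt(2)*c^3 - 11*c^2 - 6*sqrt(2)*c^2 - 6*sqrt(2)*c + 66*c + 36*sqrt(2)
(4) = j^3 - 7*j^2 + 36
(5) = (p - 3)*(p - 8*sqrt(2))*(p + sqrt(2))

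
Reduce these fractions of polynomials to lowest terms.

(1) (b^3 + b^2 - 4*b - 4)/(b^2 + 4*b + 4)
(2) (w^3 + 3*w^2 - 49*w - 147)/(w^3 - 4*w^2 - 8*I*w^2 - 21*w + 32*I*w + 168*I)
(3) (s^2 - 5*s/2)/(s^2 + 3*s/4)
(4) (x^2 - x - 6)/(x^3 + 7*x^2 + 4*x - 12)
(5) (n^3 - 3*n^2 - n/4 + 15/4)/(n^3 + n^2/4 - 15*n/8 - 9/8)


(1) = (b^2 - b - 2)/(b + 2)
(2) = (w + 7)/(w - 8*I)
(3) = (4*s - 10)/(4*s + 3)
(4) = (x - 3)/(x^2 + 5*x - 6)
(5) = (4*n - 10)/(4*n + 3)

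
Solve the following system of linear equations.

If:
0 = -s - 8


Then:
s = -8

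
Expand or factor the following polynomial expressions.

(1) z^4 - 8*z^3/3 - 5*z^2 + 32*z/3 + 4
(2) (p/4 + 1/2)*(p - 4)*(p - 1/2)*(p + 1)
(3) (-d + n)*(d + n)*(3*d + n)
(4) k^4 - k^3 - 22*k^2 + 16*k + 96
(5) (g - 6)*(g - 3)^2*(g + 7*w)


(1) = (z - 3)*(z - 2)*(z + 1/3)*(z + 2)
(2) = p^4/4 - 3*p^3/8 - 19*p^2/8 - 3*p/4 + 1
(3) = -3*d^3 - d^2*n + 3*d*n^2 + n^3
(4) = (k - 4)*(k - 3)*(k + 2)*(k + 4)
(5) = g^4 + 7*g^3*w - 12*g^3 - 84*g^2*w + 45*g^2 + 315*g*w - 54*g - 378*w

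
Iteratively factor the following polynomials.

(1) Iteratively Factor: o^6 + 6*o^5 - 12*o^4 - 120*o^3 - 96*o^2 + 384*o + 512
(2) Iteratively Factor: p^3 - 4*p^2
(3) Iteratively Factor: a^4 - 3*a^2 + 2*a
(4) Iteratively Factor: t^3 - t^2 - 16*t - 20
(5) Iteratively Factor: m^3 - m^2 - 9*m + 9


(1) = (o + 2)*(o^5 + 4*o^4 - 20*o^3 - 80*o^2 + 64*o + 256) = (o + 2)^2*(o^4 + 2*o^3 - 24*o^2 - 32*o + 128) = (o - 2)*(o + 2)^2*(o^3 + 4*o^2 - 16*o - 64) = (o - 4)*(o - 2)*(o + 2)^2*(o^2 + 8*o + 16) = (o - 4)*(o - 2)*(o + 2)^2*(o + 4)*(o + 4)
(2) = (p - 4)*(p^2) = p*(p - 4)*(p)
(3) = (a)*(a^3 - 3*a + 2) = a*(a - 1)*(a^2 + a - 2) = a*(a - 1)*(a + 2)*(a - 1)
(4) = (t + 2)*(t^2 - 3*t - 10) = (t - 5)*(t + 2)*(t + 2)
(5) = (m - 3)*(m^2 + 2*m - 3) = (m - 3)*(m + 3)*(m - 1)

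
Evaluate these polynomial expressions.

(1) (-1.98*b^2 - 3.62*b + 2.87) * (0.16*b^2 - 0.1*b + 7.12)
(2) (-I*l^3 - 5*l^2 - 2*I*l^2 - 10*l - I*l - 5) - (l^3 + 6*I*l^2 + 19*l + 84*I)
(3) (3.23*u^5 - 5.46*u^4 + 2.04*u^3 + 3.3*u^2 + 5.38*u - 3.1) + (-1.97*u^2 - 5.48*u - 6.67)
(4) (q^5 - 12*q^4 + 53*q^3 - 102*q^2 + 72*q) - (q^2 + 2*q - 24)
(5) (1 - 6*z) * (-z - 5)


(1) = -0.3168*b^4 - 0.3812*b^3 - 13.2764*b^2 - 26.0614*b + 20.4344
(2) = -l^3 - I*l^3 - 5*l^2 - 8*I*l^2 - 29*l - I*l - 5 - 84*I
(3) = 3.23*u^5 - 5.46*u^4 + 2.04*u^3 + 1.33*u^2 - 0.1*u - 9.77
(4) = q^5 - 12*q^4 + 53*q^3 - 103*q^2 + 70*q + 24
(5) = 6*z^2 + 29*z - 5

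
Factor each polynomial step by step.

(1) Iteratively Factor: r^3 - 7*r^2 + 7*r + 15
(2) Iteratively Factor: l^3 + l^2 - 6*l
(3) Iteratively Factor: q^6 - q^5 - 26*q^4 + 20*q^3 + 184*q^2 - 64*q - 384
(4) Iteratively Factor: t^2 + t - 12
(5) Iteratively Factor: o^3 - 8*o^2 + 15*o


(1) = (r + 1)*(r^2 - 8*r + 15) = (r - 3)*(r + 1)*(r - 5)
(2) = (l - 2)*(l^2 + 3*l) = l*(l - 2)*(l + 3)
(3) = (q - 3)*(q^5 + 2*q^4 - 20*q^3 - 40*q^2 + 64*q + 128) = (q - 3)*(q + 2)*(q^4 - 20*q^2 + 64) = (q - 3)*(q + 2)^2*(q^3 - 2*q^2 - 16*q + 32) = (q - 4)*(q - 3)*(q + 2)^2*(q^2 + 2*q - 8) = (q - 4)*(q - 3)*(q + 2)^2*(q + 4)*(q - 2)
(4) = (t - 3)*(t + 4)
(5) = (o - 5)*(o^2 - 3*o) = (o - 5)*(o - 3)*(o)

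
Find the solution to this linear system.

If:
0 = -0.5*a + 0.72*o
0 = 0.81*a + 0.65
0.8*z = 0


Then:
a = -0.80
o = -0.56
z = 0.00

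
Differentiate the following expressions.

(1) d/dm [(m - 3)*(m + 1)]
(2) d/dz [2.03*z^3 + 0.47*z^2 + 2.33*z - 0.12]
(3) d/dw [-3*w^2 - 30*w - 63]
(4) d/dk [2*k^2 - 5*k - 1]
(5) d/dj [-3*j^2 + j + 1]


(1) = 2*m - 2
(2) = 6.09*z^2 + 0.94*z + 2.33
(3) = -6*w - 30
(4) = 4*k - 5
(5) = 1 - 6*j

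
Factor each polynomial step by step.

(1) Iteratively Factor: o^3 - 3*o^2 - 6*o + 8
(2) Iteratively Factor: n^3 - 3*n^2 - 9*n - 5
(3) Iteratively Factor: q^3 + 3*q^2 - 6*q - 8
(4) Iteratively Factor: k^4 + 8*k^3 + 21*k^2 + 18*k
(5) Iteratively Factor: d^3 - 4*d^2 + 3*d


(1) = (o + 2)*(o^2 - 5*o + 4) = (o - 1)*(o + 2)*(o - 4)
(2) = (n - 5)*(n^2 + 2*n + 1) = (n - 5)*(n + 1)*(n + 1)
(3) = (q + 1)*(q^2 + 2*q - 8) = (q - 2)*(q + 1)*(q + 4)
(4) = (k + 2)*(k^3 + 6*k^2 + 9*k) = (k + 2)*(k + 3)*(k^2 + 3*k) = k*(k + 2)*(k + 3)*(k + 3)
(5) = (d - 1)*(d^2 - 3*d) = d*(d - 1)*(d - 3)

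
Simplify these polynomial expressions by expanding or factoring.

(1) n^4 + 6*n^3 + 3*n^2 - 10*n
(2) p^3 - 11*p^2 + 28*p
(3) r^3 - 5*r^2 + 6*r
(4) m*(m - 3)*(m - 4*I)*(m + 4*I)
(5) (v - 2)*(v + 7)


(1) = n*(n - 1)*(n + 2)*(n + 5)
(2) = p*(p - 7)*(p - 4)
(3) = r*(r - 3)*(r - 2)
(4) = m^4 - 3*m^3 + 16*m^2 - 48*m
(5) = v^2 + 5*v - 14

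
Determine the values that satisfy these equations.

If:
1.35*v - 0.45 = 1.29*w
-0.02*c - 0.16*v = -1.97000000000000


Then:
c = 95.8333333333333 - 7.64444444444444*w
v = 0.955555555555556*w + 0.333333333333333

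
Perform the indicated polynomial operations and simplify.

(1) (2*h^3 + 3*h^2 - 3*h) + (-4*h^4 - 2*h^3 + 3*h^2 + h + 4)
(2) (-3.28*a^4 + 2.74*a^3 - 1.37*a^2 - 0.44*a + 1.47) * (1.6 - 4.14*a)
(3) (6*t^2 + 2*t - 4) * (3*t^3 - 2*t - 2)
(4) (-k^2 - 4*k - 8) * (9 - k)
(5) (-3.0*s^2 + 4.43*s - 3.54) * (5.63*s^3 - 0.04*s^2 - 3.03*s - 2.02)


(1) = -4*h^4 + 6*h^2 - 2*h + 4
(2) = 13.5792*a^5 - 16.5916*a^4 + 10.0558*a^3 - 0.3704*a^2 - 6.7898*a + 2.352
(3) = 18*t^5 + 6*t^4 - 24*t^3 - 16*t^2 + 4*t + 8
(4) = k^3 - 5*k^2 - 28*k - 72
(5) = -16.89*s^5 + 25.0609*s^4 - 11.0174*s^3 - 7.2213*s^2 + 1.7776*s + 7.1508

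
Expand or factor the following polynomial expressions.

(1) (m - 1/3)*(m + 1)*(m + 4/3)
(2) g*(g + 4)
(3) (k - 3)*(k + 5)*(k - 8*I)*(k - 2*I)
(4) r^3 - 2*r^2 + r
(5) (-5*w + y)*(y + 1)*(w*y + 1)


(1) = m^3 + 2*m^2 + 5*m/9 - 4/9
(2) = g^2 + 4*g
(3) = k^4 + 2*k^3 - 10*I*k^3 - 31*k^2 - 20*I*k^2 - 32*k + 150*I*k + 240
(4) = r*(r - 1)^2
(5) = -5*w^2*y^2 - 5*w^2*y + w*y^3 + w*y^2 - 5*w*y - 5*w + y^2 + y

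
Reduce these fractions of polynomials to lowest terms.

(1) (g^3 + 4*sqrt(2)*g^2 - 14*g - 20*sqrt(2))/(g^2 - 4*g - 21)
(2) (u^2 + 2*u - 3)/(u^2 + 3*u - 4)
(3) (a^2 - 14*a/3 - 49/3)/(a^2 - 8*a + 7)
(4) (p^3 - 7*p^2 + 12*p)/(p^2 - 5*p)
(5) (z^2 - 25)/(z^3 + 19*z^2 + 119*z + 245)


(1) = (g^3 + 4*sqrt(2)*g^2 - 14*g - 20*sqrt(2))/(g^2 - 4*g - 21)
(2) = (u + 3)/(u + 4)
(3) = (3*a + 7)/(3*a - 3)
(4) = (p^2 - 7*p + 12)/(p - 5)
(5) = (z - 5)/(z^2 + 14*z + 49)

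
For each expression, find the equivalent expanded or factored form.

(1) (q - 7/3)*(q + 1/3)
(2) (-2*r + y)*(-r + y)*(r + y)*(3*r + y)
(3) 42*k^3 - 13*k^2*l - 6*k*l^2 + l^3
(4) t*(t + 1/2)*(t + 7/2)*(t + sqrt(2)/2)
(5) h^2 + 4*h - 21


(1) = q^2 - 2*q - 7/9
(2) = 6*r^4 - r^3*y - 7*r^2*y^2 + r*y^3 + y^4
(3) = (-7*k + l)*(-2*k + l)*(3*k + l)
(4) = t^4 + sqrt(2)*t^3/2 + 4*t^3 + 7*t^2/4 + 2*sqrt(2)*t^2 + 7*sqrt(2)*t/8
(5) = (h - 3)*(h + 7)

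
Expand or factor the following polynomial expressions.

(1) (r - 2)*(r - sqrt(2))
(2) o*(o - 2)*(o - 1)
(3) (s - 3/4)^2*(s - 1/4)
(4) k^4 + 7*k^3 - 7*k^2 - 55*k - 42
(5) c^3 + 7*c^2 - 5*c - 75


(1) = r^2 - 2*r - sqrt(2)*r + 2*sqrt(2)
(2) = o^3 - 3*o^2 + 2*o
(3) = s^3 - 7*s^2/4 + 15*s/16 - 9/64
(4) = (k - 3)*(k + 1)*(k + 2)*(k + 7)
(5) = (c - 3)*(c + 5)^2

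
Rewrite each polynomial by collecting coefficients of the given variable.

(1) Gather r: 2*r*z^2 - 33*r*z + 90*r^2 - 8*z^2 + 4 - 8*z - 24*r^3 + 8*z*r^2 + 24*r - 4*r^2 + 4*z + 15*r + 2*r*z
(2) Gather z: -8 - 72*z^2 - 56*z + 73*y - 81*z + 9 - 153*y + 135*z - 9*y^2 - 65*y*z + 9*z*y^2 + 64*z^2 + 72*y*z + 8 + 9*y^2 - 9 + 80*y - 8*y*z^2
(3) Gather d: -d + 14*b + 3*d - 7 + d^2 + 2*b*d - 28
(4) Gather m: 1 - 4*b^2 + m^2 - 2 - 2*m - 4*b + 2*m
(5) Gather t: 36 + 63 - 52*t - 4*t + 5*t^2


(1) = -24*r^3 + r^2*(8*z + 86) + r*(2*z^2 - 31*z + 39) - 8*z^2 - 4*z + 4
(2) = z^2*(-8*y - 8) + z*(9*y^2 + 7*y - 2)
(3) = 14*b + d^2 + d*(2*b + 2) - 35
(4) = -4*b^2 - 4*b + m^2 - 1
(5) = 5*t^2 - 56*t + 99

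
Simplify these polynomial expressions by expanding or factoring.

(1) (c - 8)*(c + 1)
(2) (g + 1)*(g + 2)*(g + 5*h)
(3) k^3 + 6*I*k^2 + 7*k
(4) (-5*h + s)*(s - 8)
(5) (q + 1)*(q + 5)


(1) = c^2 - 7*c - 8
(2) = g^3 + 5*g^2*h + 3*g^2 + 15*g*h + 2*g + 10*h
(3) = k*(k - I)*(k + 7*I)
(4) = -5*h*s + 40*h + s^2 - 8*s
(5) = q^2 + 6*q + 5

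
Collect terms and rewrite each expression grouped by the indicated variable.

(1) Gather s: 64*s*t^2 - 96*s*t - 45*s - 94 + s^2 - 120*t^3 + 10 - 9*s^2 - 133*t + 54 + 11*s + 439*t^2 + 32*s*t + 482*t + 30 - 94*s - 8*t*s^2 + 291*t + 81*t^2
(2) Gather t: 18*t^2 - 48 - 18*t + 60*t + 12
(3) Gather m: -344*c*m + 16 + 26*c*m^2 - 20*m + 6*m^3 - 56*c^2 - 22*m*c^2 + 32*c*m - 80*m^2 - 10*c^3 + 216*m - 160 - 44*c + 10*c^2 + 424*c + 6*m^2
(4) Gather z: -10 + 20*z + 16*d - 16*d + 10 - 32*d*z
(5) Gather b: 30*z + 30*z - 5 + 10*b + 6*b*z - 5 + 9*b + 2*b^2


(1) = s^2*(-8*t - 8) + s*(64*t^2 - 64*t - 128) - 120*t^3 + 520*t^2 + 640*t
(2) = 18*t^2 + 42*t - 36
(3) = -10*c^3 - 46*c^2 + 380*c + 6*m^3 + m^2*(26*c - 74) + m*(-22*c^2 - 312*c + 196) - 144
(4) = z*(20 - 32*d)
(5) = 2*b^2 + b*(6*z + 19) + 60*z - 10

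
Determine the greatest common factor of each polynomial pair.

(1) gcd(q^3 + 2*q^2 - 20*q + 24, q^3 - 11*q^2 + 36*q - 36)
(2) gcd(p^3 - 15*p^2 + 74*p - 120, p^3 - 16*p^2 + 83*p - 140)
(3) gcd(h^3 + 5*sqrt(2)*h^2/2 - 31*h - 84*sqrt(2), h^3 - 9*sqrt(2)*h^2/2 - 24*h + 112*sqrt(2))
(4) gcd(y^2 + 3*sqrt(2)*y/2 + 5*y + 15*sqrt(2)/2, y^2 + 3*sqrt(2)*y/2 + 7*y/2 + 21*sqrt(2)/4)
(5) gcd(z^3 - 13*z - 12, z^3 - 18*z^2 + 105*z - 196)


(1) = gcd((q - 2)^2*(q + 6), (q - 6)*(q - 3)*(q - 2)) = q - 2
(2) = gcd((p - 6)*(p - 5)*(p - 4), (p - 7)*(p - 5)*(p - 4)) = p^2 - 9*p + 20
(3) = gcd((h - 4*sqrt(2))*(h + 3*sqrt(2))*(h + 7*sqrt(2)/2), (h - 4*sqrt(2))^2*(h + 7*sqrt(2)/2)) = h^2 - sqrt(2)*h/2 - 28
(4) = gcd((y + 5)*(y + 3*sqrt(2)/2), (y + 7/2)*(y + 3*sqrt(2)/2)) = y + 3*sqrt(2)/2
(5) = z - 4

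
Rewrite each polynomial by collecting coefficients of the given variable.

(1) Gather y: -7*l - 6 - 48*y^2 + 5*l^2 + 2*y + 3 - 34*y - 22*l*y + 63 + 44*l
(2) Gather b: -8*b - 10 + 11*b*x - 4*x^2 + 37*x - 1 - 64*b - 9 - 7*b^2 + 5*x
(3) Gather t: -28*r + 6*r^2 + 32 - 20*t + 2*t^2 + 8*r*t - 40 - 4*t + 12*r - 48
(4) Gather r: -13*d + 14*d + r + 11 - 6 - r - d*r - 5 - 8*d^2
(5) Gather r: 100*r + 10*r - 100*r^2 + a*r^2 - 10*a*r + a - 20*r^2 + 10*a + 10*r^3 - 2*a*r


(1) = 5*l^2 + 37*l - 48*y^2 + y*(-22*l - 32) + 60
(2) = -7*b^2 + b*(11*x - 72) - 4*x^2 + 42*x - 20
(3) = 6*r^2 - 16*r + 2*t^2 + t*(8*r - 24) - 56
(4) = -8*d^2 - d*r + d
(5) = 11*a + 10*r^3 + r^2*(a - 120) + r*(110 - 12*a)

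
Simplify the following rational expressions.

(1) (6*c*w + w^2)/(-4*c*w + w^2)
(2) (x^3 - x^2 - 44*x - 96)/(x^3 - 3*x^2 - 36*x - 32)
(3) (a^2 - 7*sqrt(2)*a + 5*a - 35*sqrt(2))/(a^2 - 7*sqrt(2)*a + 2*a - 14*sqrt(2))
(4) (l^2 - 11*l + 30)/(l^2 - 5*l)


(1) = (6*c + w)/(-4*c + w)
(2) = (x + 3)/(x + 1)
(3) = (a + 5)/(a + 2)
(4) = (l - 6)/l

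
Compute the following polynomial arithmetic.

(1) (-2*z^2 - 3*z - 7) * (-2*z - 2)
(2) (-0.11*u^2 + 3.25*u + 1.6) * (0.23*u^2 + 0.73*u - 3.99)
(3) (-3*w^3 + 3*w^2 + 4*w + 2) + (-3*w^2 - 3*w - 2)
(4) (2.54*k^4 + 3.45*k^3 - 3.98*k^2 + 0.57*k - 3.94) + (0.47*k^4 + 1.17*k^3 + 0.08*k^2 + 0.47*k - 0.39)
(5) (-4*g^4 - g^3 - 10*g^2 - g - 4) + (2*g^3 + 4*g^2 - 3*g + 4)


(1) = 4*z^3 + 10*z^2 + 20*z + 14
(2) = -0.0253*u^4 + 0.6672*u^3 + 3.1794*u^2 - 11.7995*u - 6.384
(3) = -3*w^3 + w
(4) = 3.01*k^4 + 4.62*k^3 - 3.9*k^2 + 1.04*k - 4.33
(5) = -4*g^4 + g^3 - 6*g^2 - 4*g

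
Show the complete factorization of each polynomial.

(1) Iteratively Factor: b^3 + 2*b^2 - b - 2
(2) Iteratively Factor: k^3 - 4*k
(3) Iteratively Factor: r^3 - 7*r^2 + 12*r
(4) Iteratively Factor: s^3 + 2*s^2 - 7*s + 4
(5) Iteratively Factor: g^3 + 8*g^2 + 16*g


(1) = (b + 2)*(b^2 - 1) = (b - 1)*(b + 2)*(b + 1)
(2) = (k + 2)*(k^2 - 2*k) = (k - 2)*(k + 2)*(k)
(3) = (r - 4)*(r^2 - 3*r) = r*(r - 4)*(r - 3)
(4) = (s - 1)*(s^2 + 3*s - 4) = (s - 1)*(s + 4)*(s - 1)
(5) = (g)*(g^2 + 8*g + 16) = g*(g + 4)*(g + 4)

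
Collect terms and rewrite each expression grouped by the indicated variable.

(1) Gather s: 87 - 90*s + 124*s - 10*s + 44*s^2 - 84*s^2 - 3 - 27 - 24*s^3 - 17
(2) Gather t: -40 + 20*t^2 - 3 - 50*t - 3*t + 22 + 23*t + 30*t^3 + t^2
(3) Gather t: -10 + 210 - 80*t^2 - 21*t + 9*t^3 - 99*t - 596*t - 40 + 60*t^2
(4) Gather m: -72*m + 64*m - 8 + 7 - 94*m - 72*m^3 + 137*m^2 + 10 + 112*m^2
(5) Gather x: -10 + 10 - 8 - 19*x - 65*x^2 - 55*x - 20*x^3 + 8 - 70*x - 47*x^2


(1) = -24*s^3 - 40*s^2 + 24*s + 40
(2) = 30*t^3 + 21*t^2 - 30*t - 21
(3) = 9*t^3 - 20*t^2 - 716*t + 160
(4) = -72*m^3 + 249*m^2 - 102*m + 9
(5) = -20*x^3 - 112*x^2 - 144*x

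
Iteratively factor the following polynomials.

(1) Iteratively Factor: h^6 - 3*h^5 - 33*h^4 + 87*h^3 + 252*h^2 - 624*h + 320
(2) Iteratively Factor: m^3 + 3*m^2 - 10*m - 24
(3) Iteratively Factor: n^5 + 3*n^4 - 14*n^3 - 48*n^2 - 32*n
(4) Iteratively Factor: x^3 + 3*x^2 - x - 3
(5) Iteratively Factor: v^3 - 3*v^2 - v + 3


(1) = (h - 5)*(h^5 + 2*h^4 - 23*h^3 - 28*h^2 + 112*h - 64) = (h - 5)*(h - 4)*(h^4 + 6*h^3 + h^2 - 24*h + 16) = (h - 5)*(h - 4)*(h - 1)*(h^3 + 7*h^2 + 8*h - 16) = (h - 5)*(h - 4)*(h - 1)*(h + 4)*(h^2 + 3*h - 4) = (h - 5)*(h - 4)*(h - 1)*(h + 4)^2*(h - 1)
(2) = (m + 2)*(m^2 + m - 12) = (m + 2)*(m + 4)*(m - 3)
(3) = (n + 2)*(n^4 + n^3 - 16*n^2 - 16*n) = (n - 4)*(n + 2)*(n^3 + 5*n^2 + 4*n) = (n - 4)*(n + 1)*(n + 2)*(n^2 + 4*n) = (n - 4)*(n + 1)*(n + 2)*(n + 4)*(n)
(4) = (x + 3)*(x^2 - 1) = (x + 1)*(x + 3)*(x - 1)
(5) = (v - 3)*(v^2 - 1) = (v - 3)*(v + 1)*(v - 1)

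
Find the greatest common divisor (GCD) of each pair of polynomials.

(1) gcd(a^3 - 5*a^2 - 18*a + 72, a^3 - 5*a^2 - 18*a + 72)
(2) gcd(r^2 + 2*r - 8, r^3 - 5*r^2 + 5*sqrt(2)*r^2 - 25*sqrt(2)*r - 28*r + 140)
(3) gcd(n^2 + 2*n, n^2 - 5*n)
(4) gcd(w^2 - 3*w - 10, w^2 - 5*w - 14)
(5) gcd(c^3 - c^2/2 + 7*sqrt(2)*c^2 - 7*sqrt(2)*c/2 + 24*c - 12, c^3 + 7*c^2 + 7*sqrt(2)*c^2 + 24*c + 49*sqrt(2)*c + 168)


(1) = gcd((a - 6)*(a - 3)*(a + 4), (a - 6)*(a - 3)*(a + 4)) = a^3 - 5*a^2 - 18*a + 72
(2) = gcd((r - 2)*(r + 4), (r - 5)*(r - 2*sqrt(2))*(r + 7*sqrt(2))) = 1
(3) = n
(4) = gcd((w - 5)*(w + 2), (w - 7)*(w + 2)) = w + 2
(5) = c^2 + 7*sqrt(2)*c + 24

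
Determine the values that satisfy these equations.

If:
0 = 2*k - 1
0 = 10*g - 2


Then:
g = 1/5
k = 1/2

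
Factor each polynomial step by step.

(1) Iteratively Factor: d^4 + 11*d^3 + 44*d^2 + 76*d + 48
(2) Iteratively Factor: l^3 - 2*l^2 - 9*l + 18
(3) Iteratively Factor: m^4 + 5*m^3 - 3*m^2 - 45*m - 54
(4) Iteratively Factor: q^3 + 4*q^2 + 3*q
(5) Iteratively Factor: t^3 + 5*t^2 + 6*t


(1) = (d + 3)*(d^3 + 8*d^2 + 20*d + 16) = (d + 3)*(d + 4)*(d^2 + 4*d + 4) = (d + 2)*(d + 3)*(d + 4)*(d + 2)
(2) = (l - 2)*(l^2 - 9) = (l - 3)*(l - 2)*(l + 3)
(3) = (m + 3)*(m^3 + 2*m^2 - 9*m - 18) = (m + 2)*(m + 3)*(m^2 - 9) = (m - 3)*(m + 2)*(m + 3)*(m + 3)
(4) = (q + 1)*(q^2 + 3*q) = (q + 1)*(q + 3)*(q)
(5) = (t + 3)*(t^2 + 2*t) = t*(t + 3)*(t + 2)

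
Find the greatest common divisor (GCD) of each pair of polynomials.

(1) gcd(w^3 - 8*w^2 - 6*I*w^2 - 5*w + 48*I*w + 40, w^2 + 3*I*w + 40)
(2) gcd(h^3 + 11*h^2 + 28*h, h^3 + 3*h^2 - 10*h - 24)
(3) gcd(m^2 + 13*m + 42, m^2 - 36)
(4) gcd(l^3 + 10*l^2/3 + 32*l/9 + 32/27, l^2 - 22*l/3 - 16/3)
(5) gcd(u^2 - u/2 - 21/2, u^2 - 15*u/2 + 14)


(1) = gcd((w - 8)*(w - 5*I)*(w - I), (w - 5*I)*(w + 8*I)) = w - 5*I
(2) = h + 4
(3) = m + 6
(4) = gcd((l + 2/3)*(l + 4/3)^2, (l - 8)*(l + 2/3)) = l + 2/3
(5) = gcd((u - 7/2)*(u + 3), (u - 4)*(u - 7/2)) = u - 7/2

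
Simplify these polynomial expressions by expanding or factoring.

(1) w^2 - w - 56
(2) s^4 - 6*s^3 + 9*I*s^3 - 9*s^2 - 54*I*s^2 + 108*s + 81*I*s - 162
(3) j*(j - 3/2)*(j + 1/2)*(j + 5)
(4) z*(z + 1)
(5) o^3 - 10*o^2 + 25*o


(1) = (w - 8)*(w + 7)
(2) = (s - 3)^2*(s + 3*I)*(s + 6*I)
(3) = j^4 + 4*j^3 - 23*j^2/4 - 15*j/4
(4) = z^2 + z
(5) = o*(o - 5)^2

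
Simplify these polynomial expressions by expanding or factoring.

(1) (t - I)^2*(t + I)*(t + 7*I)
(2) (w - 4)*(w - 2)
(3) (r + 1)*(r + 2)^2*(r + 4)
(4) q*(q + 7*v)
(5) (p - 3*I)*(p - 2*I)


(1) = t^4 + 6*I*t^3 + 8*t^2 + 6*I*t + 7
(2) = w^2 - 6*w + 8
(3) = r^4 + 9*r^3 + 28*r^2 + 36*r + 16
(4) = q^2 + 7*q*v
(5) = p^2 - 5*I*p - 6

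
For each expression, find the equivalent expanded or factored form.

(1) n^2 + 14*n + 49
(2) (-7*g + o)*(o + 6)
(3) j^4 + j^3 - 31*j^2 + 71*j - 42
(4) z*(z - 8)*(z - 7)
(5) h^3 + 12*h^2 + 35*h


(1) = (n + 7)^2
(2) = -7*g*o - 42*g + o^2 + 6*o
(3) = (j - 3)*(j - 2)*(j - 1)*(j + 7)
(4) = z^3 - 15*z^2 + 56*z
(5) = h*(h + 5)*(h + 7)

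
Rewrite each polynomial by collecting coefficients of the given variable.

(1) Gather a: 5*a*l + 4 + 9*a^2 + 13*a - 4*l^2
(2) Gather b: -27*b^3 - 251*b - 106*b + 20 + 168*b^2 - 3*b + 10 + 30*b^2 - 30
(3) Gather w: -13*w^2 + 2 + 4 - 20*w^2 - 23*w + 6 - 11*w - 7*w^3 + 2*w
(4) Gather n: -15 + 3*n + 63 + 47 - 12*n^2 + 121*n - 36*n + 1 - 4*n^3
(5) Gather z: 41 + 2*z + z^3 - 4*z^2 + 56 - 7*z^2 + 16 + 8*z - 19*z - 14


(1) = 9*a^2 + a*(5*l + 13) - 4*l^2 + 4
(2) = -27*b^3 + 198*b^2 - 360*b
(3) = -7*w^3 - 33*w^2 - 32*w + 12
(4) = -4*n^3 - 12*n^2 + 88*n + 96
(5) = z^3 - 11*z^2 - 9*z + 99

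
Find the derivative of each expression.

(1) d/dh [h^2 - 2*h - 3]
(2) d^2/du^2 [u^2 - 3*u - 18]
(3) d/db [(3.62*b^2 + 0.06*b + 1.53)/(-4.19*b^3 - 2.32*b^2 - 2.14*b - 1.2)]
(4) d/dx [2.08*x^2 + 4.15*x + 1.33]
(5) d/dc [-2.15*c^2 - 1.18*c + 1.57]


(1) = 2*h - 2
(2) = 2
(3) = (15.1678*b^4 + 0.5028*b^3 + 11.6245*b^2 - 1.5888*b + 3.2022)/(17.5561*b^6 + 19.4416*b^5 + 23.3156*b^4 + 19.9856*b^3 + 10.1476*b^2 + 5.136*b + 1.44)
(4) = 4.16*x + 4.15
(5) = -4.3*c - 1.18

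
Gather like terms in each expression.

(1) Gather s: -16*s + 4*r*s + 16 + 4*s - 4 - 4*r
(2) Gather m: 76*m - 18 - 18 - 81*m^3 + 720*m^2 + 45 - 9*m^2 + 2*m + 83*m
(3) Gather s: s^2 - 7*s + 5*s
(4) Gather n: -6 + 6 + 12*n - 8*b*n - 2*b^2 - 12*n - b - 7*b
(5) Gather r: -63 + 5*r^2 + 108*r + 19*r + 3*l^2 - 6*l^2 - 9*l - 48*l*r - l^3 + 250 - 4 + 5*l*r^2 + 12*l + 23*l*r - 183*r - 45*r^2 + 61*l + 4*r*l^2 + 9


(1) = -4*r + s*(4*r - 12) + 12
(2) = -81*m^3 + 711*m^2 + 161*m + 9
(3) = s^2 - 2*s
(4) = -2*b^2 - 8*b*n - 8*b
(5) = -l^3 - 3*l^2 + 64*l + r^2*(5*l - 40) + r*(4*l^2 - 25*l - 56) + 192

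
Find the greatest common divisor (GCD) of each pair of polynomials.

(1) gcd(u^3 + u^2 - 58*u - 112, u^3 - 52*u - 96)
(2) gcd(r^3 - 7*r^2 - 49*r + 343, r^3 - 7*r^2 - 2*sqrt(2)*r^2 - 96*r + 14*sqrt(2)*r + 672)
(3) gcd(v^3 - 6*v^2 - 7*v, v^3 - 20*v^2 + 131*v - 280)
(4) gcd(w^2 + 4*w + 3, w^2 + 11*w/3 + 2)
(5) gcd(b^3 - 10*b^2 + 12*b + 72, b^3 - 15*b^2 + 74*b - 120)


(1) = u^2 - 6*u - 16
(2) = r - 7
(3) = gcd(v*(v - 7)*(v + 1), (v - 8)*(v - 7)*(v - 5)) = v - 7
(4) = gcd((w + 1)*(w + 3), (w + 2/3)*(w + 3)) = w + 3
(5) = b - 6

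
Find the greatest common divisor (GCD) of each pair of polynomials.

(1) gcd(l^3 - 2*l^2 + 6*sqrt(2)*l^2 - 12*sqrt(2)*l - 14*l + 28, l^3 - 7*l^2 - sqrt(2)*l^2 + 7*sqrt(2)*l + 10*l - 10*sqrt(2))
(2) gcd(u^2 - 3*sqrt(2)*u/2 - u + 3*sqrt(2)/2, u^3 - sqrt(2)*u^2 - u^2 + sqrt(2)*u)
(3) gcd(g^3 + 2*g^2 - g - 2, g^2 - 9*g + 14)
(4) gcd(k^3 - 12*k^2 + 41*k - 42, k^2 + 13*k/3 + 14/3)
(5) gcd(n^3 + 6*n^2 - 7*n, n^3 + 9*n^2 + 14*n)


(1) = gcd((l - 2)*(l - sqrt(2))*(l + 7*sqrt(2)), (l - 5)*(l - 2)*(l - sqrt(2))) = l^2 + l*(-2 - sqrt(2)) + 2*sqrt(2)
(2) = u - 1
(3) = 1
(4) = gcd((k - 7)*(k - 3)*(k - 2), (k + 2)*(k + 7/3)) = 1
(5) = gcd(n*(n - 1)*(n + 7), n*(n + 2)*(n + 7)) = n^2 + 7*n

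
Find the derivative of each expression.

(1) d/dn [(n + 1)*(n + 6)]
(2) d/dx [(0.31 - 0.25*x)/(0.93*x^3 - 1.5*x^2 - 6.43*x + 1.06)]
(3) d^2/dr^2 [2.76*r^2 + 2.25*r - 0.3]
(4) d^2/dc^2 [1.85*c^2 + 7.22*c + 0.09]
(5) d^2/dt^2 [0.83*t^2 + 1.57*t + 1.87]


(1) = 2*n + 7
(2) = (0.465*x^3 - 1.2399*x^2 + 0.93*x + 1.7283)/(0.8649*x^6 - 2.79*x^5 - 9.7098*x^4 + 21.2616*x^3 + 38.1649*x^2 - 13.6316*x + 1.1236)
(3) = 5.52000000000000
(4) = 3.70000000000000
(5) = 1.66000000000000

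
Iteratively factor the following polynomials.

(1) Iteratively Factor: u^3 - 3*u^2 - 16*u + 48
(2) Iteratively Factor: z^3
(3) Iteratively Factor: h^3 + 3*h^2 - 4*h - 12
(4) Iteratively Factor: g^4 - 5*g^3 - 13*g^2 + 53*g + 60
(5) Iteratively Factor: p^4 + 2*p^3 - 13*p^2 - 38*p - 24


(1) = (u + 4)*(u^2 - 7*u + 12) = (u - 3)*(u + 4)*(u - 4)
(2) = (z)*(z^2) = z^2*(z)
(3) = (h + 3)*(h^2 - 4) = (h + 2)*(h + 3)*(h - 2)
(4) = (g + 3)*(g^3 - 8*g^2 + 11*g + 20) = (g - 4)*(g + 3)*(g^2 - 4*g - 5) = (g - 5)*(g - 4)*(g + 3)*(g + 1)
(5) = (p + 3)*(p^3 - p^2 - 10*p - 8) = (p + 1)*(p + 3)*(p^2 - 2*p - 8) = (p - 4)*(p + 1)*(p + 3)*(p + 2)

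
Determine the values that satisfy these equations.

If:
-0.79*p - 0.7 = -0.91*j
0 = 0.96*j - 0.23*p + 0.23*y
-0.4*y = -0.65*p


Then:
j = 0.11
p = -0.76
y = -1.23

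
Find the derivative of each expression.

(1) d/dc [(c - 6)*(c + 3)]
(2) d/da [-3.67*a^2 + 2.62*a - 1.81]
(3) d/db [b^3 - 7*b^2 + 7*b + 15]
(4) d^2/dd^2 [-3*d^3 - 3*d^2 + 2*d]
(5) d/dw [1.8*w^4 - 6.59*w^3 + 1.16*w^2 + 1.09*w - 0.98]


(1) = 2*c - 3
(2) = 2.62 - 7.34*a
(3) = 3*b^2 - 14*b + 7
(4) = -18*d - 6
(5) = 7.2*w^3 - 19.77*w^2 + 2.32*w + 1.09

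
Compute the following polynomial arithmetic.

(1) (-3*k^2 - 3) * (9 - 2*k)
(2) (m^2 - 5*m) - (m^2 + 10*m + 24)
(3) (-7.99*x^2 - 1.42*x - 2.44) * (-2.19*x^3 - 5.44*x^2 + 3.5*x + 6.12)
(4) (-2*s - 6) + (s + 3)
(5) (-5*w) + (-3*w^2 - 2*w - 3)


(1) = 6*k^3 - 27*k^2 + 6*k - 27
(2) = -15*m - 24
(3) = 17.4981*x^5 + 46.5754*x^4 - 14.8966*x^3 - 40.5952*x^2 - 17.2304*x - 14.9328
(4) = -s - 3
(5) = -3*w^2 - 7*w - 3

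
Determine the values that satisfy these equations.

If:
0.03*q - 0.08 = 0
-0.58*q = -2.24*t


Then:
q = 2.67
t = 0.69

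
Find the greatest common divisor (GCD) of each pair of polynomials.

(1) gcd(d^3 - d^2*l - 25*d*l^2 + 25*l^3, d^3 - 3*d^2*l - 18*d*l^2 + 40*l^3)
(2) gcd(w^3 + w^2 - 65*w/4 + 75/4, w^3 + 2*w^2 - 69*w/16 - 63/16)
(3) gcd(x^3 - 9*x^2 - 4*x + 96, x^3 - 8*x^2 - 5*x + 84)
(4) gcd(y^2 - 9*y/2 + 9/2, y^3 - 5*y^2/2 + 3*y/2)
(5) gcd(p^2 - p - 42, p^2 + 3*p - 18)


(1) = gcd((d - 5*l)*(d - l)*(d + 5*l), (d - 5*l)*(d - 2*l)*(d + 4*l)) = d - 5*l
(2) = gcd((w - 5/2)*(w - 3/2)*(w + 5), (w - 7/4)*(w + 3/4)*(w + 3)) = 1
(3) = gcd((x - 8)*(x - 4)*(x + 3), (x - 7)*(x - 4)*(x + 3)) = x^2 - x - 12
(4) = gcd((y - 3)*(y - 3/2), y*(y - 3/2)*(y - 1)) = y - 3/2
(5) = gcd((p - 7)*(p + 6), (p - 3)*(p + 6)) = p + 6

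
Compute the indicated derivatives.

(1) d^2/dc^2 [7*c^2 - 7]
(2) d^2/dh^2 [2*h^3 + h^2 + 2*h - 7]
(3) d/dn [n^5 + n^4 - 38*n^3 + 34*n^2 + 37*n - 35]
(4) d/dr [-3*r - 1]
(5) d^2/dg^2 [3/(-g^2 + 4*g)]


(1) = 14
(2) = 12*h + 2
(3) = 5*n^4 + 4*n^3 - 114*n^2 + 68*n + 37
(4) = -3
(5) = 6*(g*(g - 4) - 4*(g - 2)^2)/(g^3*(g - 4)^3)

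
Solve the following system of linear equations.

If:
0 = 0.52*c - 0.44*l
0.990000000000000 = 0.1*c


Then:
c = 9.90
l = 11.70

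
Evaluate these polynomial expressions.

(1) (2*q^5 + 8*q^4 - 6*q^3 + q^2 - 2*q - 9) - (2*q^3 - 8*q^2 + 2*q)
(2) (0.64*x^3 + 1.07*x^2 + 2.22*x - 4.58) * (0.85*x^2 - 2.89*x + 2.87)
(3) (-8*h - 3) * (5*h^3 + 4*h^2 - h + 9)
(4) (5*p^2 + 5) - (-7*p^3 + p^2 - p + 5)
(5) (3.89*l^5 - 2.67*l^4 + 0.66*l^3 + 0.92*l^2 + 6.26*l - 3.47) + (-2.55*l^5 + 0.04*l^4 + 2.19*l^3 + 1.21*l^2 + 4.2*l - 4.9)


(1) = 2*q^5 + 8*q^4 - 8*q^3 + 9*q^2 - 4*q - 9
(2) = 0.544*x^5 - 0.9401*x^4 + 0.6315*x^3 - 7.2379*x^2 + 19.6076*x - 13.1446
(3) = -40*h^4 - 47*h^3 - 4*h^2 - 69*h - 27
(4) = 7*p^3 + 4*p^2 + p
(5) = 1.34*l^5 - 2.63*l^4 + 2.85*l^3 + 2.13*l^2 + 10.46*l - 8.37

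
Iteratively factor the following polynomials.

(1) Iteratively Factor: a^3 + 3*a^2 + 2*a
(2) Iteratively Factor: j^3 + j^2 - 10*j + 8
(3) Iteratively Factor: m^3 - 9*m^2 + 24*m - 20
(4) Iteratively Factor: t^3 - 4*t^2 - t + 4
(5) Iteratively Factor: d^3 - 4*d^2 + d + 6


(1) = (a + 1)*(a^2 + 2*a) = a*(a + 1)*(a + 2)
(2) = (j - 1)*(j^2 + 2*j - 8) = (j - 1)*(j + 4)*(j - 2)
(3) = (m - 5)*(m^2 - 4*m + 4) = (m - 5)*(m - 2)*(m - 2)
(4) = (t - 4)*(t^2 - 1) = (t - 4)*(t - 1)*(t + 1)
(5) = (d - 3)*(d^2 - d - 2) = (d - 3)*(d + 1)*(d - 2)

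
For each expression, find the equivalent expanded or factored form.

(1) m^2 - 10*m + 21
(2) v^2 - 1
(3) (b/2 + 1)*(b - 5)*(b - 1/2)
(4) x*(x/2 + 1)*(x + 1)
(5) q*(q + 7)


(1) = (m - 7)*(m - 3)
(2) = (v - 1)*(v + 1)
(3) = b^3/2 - 7*b^2/4 - 17*b/4 + 5/2
(4) = x^3/2 + 3*x^2/2 + x
(5) = q^2 + 7*q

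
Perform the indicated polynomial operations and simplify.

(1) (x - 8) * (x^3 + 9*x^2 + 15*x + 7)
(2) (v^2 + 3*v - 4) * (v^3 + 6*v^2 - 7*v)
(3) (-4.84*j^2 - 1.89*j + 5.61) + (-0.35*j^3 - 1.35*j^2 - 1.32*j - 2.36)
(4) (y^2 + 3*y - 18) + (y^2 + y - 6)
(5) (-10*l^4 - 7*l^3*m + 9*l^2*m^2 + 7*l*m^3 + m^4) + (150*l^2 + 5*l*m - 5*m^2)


(1) = x^4 + x^3 - 57*x^2 - 113*x - 56
(2) = v^5 + 9*v^4 + 7*v^3 - 45*v^2 + 28*v
(3) = -0.35*j^3 - 6.19*j^2 - 3.21*j + 3.25
(4) = 2*y^2 + 4*y - 24
(5) = -10*l^4 - 7*l^3*m + 9*l^2*m^2 + 150*l^2 + 7*l*m^3 + 5*l*m + m^4 - 5*m^2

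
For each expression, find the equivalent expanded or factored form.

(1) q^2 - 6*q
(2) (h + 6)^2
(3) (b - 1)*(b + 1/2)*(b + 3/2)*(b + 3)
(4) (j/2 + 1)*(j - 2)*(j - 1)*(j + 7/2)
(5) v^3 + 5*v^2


(1) = q*(q - 6)
(2) = h^2 + 12*h + 36
(3) = b^4 + 4*b^3 + 7*b^2/4 - 9*b/2 - 9/4
(4) = j^4/2 + 5*j^3/4 - 15*j^2/4 - 5*j + 7
(5) = v^2*(v + 5)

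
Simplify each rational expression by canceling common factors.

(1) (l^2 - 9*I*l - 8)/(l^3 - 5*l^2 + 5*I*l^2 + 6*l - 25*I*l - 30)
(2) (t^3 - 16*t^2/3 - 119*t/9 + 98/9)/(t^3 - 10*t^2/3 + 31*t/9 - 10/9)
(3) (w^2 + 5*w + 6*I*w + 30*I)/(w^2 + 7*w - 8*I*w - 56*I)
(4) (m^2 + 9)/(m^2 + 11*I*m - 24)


(1) = (l - 8*I)/(l^2 + l*(-5 + 6*I) - 30*I)
(2) = (3*t^2 - 14*t - 49)/(3*t^2 - 8*t + 5)
(3) = (w^2 + w*(5 + 6*I) + 30*I)/(w^2 + w*(7 - 8*I) - 56*I)
(4) = (m - 3*I)/(m + 8*I)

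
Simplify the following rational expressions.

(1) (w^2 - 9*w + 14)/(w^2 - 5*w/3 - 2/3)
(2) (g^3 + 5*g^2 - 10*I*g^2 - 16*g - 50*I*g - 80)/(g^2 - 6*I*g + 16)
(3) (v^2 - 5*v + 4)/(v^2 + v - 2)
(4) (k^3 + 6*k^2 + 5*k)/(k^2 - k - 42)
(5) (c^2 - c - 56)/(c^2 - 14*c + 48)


(1) = (3*w - 21)/(3*w + 1)
(2) = (g^2 + g*(5 - 2*I) - 10*I)/(g + 2*I)
(3) = (v - 4)/(v + 2)
(4) = (k^3 + 6*k^2 + 5*k)/(k^2 - k - 42)
(5) = (c + 7)/(c - 6)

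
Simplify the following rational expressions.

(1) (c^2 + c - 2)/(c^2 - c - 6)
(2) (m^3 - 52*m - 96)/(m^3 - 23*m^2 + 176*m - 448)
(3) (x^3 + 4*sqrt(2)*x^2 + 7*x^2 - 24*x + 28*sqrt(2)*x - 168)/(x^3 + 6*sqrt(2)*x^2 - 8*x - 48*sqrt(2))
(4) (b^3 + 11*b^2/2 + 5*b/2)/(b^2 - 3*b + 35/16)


(1) = (c - 1)/(c - 3)
(2) = (m^2 + 8*m + 12)/(m^2 - 15*m + 56)
(3) = (x + 7)/(x + 2*sqrt(2))
(4) = (16*b^3 + 88*b^2 + 40*b)/(16*b^2 - 48*b + 35)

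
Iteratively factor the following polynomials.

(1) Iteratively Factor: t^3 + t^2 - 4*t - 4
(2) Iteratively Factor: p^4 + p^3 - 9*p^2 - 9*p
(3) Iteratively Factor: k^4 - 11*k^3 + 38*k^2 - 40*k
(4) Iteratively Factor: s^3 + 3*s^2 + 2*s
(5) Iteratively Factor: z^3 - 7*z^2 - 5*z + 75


(1) = (t + 1)*(t^2 - 4) = (t + 1)*(t + 2)*(t - 2)
(2) = (p + 3)*(p^3 - 2*p^2 - 3*p) = (p + 1)*(p + 3)*(p^2 - 3*p) = p*(p + 1)*(p + 3)*(p - 3)
(3) = (k)*(k^3 - 11*k^2 + 38*k - 40) = k*(k - 5)*(k^2 - 6*k + 8) = k*(k - 5)*(k - 4)*(k - 2)
(4) = (s + 2)*(s^2 + s) = s*(s + 2)*(s + 1)
(5) = (z + 3)*(z^2 - 10*z + 25) = (z - 5)*(z + 3)*(z - 5)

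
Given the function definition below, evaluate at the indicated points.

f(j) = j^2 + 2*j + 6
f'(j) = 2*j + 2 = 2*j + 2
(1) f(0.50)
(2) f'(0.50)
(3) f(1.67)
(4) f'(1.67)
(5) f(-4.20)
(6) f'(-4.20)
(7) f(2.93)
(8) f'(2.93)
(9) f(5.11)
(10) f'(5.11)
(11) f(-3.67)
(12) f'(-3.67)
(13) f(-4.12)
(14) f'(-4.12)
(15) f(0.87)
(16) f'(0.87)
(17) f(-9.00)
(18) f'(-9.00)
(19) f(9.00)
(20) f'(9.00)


(1) = 7.25
(2) = 3.00
(3) = 12.13
(4) = 5.34
(5) = 15.24
(6) = -6.40
(7) = 20.44
(8) = 7.86
(9) = 42.33
(10) = 12.22
(11) = 12.13
(12) = -5.34
(13) = 14.73
(14) = -6.24
(15) = 8.50
(16) = 3.74
(17) = 69.00
(18) = -16.00
(19) = 105.00
(20) = 20.00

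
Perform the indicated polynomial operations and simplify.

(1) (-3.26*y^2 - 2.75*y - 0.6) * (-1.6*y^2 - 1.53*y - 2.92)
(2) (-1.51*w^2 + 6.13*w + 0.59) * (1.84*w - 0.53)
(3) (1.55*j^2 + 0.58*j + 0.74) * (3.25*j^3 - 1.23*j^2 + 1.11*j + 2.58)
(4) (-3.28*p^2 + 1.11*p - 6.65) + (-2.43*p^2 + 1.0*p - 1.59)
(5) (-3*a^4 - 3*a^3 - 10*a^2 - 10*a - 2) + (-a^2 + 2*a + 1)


(1) = 5.216*y^4 + 9.3878*y^3 + 14.6867*y^2 + 8.948*y + 1.752
(2) = -2.7784*w^3 + 12.0795*w^2 - 2.1633*w - 0.3127
(3) = 5.0375*j^5 - 0.0215*j^4 + 3.4121*j^3 + 3.7326*j^2 + 2.3178*j + 1.9092
(4) = -5.71*p^2 + 2.11*p - 8.24
(5) = -3*a^4 - 3*a^3 - 11*a^2 - 8*a - 1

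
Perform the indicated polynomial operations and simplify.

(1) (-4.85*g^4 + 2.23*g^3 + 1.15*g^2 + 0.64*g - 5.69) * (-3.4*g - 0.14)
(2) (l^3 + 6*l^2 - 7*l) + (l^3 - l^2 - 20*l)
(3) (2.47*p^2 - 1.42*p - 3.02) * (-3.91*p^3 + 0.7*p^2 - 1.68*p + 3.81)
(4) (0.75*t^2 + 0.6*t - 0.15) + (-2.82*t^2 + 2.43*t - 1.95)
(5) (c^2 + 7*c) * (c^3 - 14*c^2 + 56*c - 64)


(1) = 16.49*g^5 - 6.903*g^4 - 4.2222*g^3 - 2.337*g^2 + 19.2564*g + 0.7966
(2) = 2*l^3 + 5*l^2 - 27*l
(3) = -9.6577*p^5 + 7.2812*p^4 + 6.6646*p^3 + 9.6823*p^2 - 0.3366*p - 11.5062
(4) = -2.07*t^2 + 3.03*t - 2.1
(5) = c^5 - 7*c^4 - 42*c^3 + 328*c^2 - 448*c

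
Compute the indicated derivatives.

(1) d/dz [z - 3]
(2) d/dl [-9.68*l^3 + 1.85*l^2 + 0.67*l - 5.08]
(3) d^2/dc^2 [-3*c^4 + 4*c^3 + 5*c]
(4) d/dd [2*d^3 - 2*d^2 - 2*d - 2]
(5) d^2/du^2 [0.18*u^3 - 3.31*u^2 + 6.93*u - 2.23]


(1) = 1
(2) = -29.04*l^2 + 3.7*l + 0.67
(3) = 12*c*(2 - 3*c)
(4) = 6*d^2 - 4*d - 2
(5) = 1.08*u - 6.62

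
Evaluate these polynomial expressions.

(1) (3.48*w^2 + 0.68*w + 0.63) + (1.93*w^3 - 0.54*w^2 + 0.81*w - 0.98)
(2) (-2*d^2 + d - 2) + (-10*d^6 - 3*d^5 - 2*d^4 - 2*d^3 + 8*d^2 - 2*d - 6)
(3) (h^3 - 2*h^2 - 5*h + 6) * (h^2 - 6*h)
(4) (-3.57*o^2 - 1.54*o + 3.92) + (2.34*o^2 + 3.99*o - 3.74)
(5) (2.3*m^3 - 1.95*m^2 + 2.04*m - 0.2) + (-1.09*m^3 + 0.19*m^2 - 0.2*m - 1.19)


(1) = 1.93*w^3 + 2.94*w^2 + 1.49*w - 0.35
(2) = -10*d^6 - 3*d^5 - 2*d^4 - 2*d^3 + 6*d^2 - d - 8
(3) = h^5 - 8*h^4 + 7*h^3 + 36*h^2 - 36*h
(4) = -1.23*o^2 + 2.45*o + 0.18
(5) = 1.21*m^3 - 1.76*m^2 + 1.84*m - 1.39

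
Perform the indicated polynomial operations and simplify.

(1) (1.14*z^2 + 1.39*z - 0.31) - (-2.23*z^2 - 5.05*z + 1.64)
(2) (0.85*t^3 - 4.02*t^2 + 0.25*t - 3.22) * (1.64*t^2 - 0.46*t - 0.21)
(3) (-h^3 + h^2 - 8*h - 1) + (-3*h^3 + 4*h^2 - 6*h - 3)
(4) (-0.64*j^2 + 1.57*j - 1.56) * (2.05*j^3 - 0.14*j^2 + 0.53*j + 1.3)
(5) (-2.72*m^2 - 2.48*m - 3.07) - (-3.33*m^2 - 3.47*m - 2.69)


(1) = 3.37*z^2 + 6.44*z - 1.95
(2) = 1.394*t^5 - 6.9838*t^4 + 2.0807*t^3 - 4.5516*t^2 + 1.4287*t + 0.6762
(3) = -4*h^3 + 5*h^2 - 14*h - 4
(4) = -1.312*j^5 + 3.3081*j^4 - 3.757*j^3 + 0.2185*j^2 + 1.2142*j - 2.028
(5) = 0.61*m^2 + 0.99*m - 0.38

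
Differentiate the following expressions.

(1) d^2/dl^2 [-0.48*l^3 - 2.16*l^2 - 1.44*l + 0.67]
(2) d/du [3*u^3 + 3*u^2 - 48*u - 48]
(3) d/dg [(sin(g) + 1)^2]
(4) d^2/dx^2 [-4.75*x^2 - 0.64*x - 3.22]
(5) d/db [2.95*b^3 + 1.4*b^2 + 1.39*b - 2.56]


(1) = -2.88*l - 4.32
(2) = 9*u^2 + 6*u - 48
(3) = 2*(sin(g) + 1)*cos(g)
(4) = -9.50000000000000
(5) = 8.85*b^2 + 2.8*b + 1.39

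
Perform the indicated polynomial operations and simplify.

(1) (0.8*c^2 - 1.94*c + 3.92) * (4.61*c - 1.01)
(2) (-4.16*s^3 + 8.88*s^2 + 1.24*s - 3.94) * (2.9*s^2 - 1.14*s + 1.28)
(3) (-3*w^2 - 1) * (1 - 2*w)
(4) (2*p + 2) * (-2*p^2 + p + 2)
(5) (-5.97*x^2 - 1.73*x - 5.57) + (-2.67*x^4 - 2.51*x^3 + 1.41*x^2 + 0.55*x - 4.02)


(1) = 3.688*c^3 - 9.7514*c^2 + 20.0306*c - 3.9592
(2) = -12.064*s^5 + 30.4944*s^4 - 11.852*s^3 - 1.4732*s^2 + 6.0788*s - 5.0432
(3) = 6*w^3 - 3*w^2 + 2*w - 1
(4) = -4*p^3 - 2*p^2 + 6*p + 4
(5) = -2.67*x^4 - 2.51*x^3 - 4.56*x^2 - 1.18*x - 9.59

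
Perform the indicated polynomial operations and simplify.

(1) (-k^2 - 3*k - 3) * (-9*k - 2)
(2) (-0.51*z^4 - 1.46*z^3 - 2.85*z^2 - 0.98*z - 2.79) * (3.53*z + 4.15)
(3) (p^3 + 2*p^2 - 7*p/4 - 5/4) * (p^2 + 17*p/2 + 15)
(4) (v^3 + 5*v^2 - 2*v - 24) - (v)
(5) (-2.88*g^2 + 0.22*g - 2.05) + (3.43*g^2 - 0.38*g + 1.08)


(1) = 9*k^3 + 29*k^2 + 33*k + 6
(2) = -1.8003*z^5 - 7.2703*z^4 - 16.1195*z^3 - 15.2869*z^2 - 13.9157*z - 11.5785
(3) = p^5 + 21*p^4/2 + 121*p^3/4 + 111*p^2/8 - 295*p/8 - 75/4
(4) = v^3 + 5*v^2 - 3*v - 24
(5) = 0.55*g^2 - 0.16*g - 0.97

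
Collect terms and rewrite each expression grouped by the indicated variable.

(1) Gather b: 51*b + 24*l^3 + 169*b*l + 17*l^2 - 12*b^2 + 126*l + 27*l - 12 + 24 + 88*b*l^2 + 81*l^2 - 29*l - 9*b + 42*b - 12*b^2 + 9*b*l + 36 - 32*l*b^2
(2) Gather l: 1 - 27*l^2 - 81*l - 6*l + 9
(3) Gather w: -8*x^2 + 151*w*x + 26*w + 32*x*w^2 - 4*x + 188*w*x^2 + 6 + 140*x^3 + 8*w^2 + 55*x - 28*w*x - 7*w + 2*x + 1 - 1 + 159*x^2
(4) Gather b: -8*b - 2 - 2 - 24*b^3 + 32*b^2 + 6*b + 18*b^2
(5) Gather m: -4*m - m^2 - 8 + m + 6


(1) = b^2*(-32*l - 24) + b*(88*l^2 + 178*l + 84) + 24*l^3 + 98*l^2 + 124*l + 48
(2) = -27*l^2 - 87*l + 10
(3) = w^2*(32*x + 8) + w*(188*x^2 + 123*x + 19) + 140*x^3 + 151*x^2 + 53*x + 6
(4) = -24*b^3 + 50*b^2 - 2*b - 4
(5) = -m^2 - 3*m - 2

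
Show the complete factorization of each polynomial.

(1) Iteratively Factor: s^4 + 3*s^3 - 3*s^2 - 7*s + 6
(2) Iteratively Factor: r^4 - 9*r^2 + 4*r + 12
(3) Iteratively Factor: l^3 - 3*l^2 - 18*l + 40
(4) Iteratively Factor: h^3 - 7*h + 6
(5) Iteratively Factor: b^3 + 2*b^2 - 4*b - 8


(1) = (s + 2)*(s^3 + s^2 - 5*s + 3) = (s - 1)*(s + 2)*(s^2 + 2*s - 3) = (s - 1)*(s + 2)*(s + 3)*(s - 1)
(2) = (r + 1)*(r^3 - r^2 - 8*r + 12) = (r - 2)*(r + 1)*(r^2 + r - 6) = (r - 2)^2*(r + 1)*(r + 3)
(3) = (l - 2)*(l^2 - l - 20) = (l - 5)*(l - 2)*(l + 4)
(4) = (h - 1)*(h^2 + h - 6) = (h - 2)*(h - 1)*(h + 3)
(5) = (b + 2)*(b^2 - 4) = (b + 2)^2*(b - 2)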